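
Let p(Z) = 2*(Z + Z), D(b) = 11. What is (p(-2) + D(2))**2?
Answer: 9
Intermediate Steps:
p(Z) = 4*Z (p(Z) = 2*(2*Z) = 4*Z)
(p(-2) + D(2))**2 = (4*(-2) + 11)**2 = (-8 + 11)**2 = 3**2 = 9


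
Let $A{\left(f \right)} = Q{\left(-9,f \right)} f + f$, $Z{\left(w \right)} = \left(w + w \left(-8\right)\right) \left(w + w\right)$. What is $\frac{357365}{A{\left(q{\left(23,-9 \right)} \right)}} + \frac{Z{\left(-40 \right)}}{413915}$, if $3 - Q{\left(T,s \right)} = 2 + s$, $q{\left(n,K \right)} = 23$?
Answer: $- \frac{29585910635}{39984189} \approx -739.94$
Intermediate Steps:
$Q{\left(T,s \right)} = 1 - s$ ($Q{\left(T,s \right)} = 3 - \left(2 + s\right) = 1 - s$)
$Z{\left(w \right)} = - 14 w^{2}$ ($Z{\left(w \right)} = \left(w - 8 w\right) 2 w = - 7 w 2 w = - 14 w^{2}$)
$A{\left(f \right)} = f + f \left(1 - f\right)$ ($A{\left(f \right)} = \left(1 - f\right) f + f = f \left(1 - f\right) + f = f + f \left(1 - f\right)$)
$\frac{357365}{A{\left(q{\left(23,-9 \right)} \right)}} + \frac{Z{\left(-40 \right)}}{413915} = \frac{357365}{23 \left(2 - 23\right)} + \frac{\left(-14\right) \left(-40\right)^{2}}{413915} = \frac{357365}{23 \left(2 - 23\right)} + \left(-14\right) 1600 \cdot \frac{1}{413915} = \frac{357365}{23 \left(-21\right)} - \frac{4480}{82783} = \frac{357365}{-483} - \frac{4480}{82783} = 357365 \left(- \frac{1}{483}\right) - \frac{4480}{82783} = - \frac{357365}{483} - \frac{4480}{82783} = - \frac{29585910635}{39984189}$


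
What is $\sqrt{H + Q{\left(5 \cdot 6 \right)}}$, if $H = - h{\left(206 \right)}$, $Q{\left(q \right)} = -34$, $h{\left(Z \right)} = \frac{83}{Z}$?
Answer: $\frac{i \sqrt{1459922}}{206} \approx 5.8654 i$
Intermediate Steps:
$H = - \frac{83}{206} \approx -0.40291$
$\sqrt{H + Q{\left(5 \cdot 6 \right)}} = \sqrt{- \frac{83}{206} - 34} = \sqrt{- \frac{7087}{206}} = \frac{i \sqrt{1459922}}{206}$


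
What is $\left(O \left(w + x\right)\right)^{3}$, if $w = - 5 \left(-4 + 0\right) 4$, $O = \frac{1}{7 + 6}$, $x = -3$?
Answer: $\frac{456533}{2197} \approx 207.8$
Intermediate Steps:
$O = \frac{1}{13} \approx 0.076923$
$w = 80$ ($w = \left(-5\right) \left(-4\right) 4 = 20 \cdot 4 = 80$)
$\left(O \left(w + x\right)\right)^{3} = \left(\frac{80 - 3}{13}\right)^{3} = \left(\frac{1}{13} \cdot 77\right)^{3} = \left(\frac{77}{13}\right)^{3} = \frac{456533}{2197}$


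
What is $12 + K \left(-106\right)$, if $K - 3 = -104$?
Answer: $10718$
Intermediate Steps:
$K = -101$ ($K = 3 - 104 = -101$)
$12 + K \left(-106\right) = 12 - -10706 = 12 + 10706 = 10718$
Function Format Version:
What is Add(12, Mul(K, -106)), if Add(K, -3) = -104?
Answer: 10718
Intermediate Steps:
K = -101 (K = Add(3, -104) = -101)
Add(12, Mul(K, -106)) = Add(12, Mul(-101, -106)) = Add(12, 10706) = 10718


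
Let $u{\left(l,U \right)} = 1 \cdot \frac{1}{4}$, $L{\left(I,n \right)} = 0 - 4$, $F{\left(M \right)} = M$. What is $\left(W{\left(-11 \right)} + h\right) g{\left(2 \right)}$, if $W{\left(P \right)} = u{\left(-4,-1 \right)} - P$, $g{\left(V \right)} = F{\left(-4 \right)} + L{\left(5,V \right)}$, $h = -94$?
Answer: $662$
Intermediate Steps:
$L{\left(I,n \right)} = -4$
$u{\left(l,U \right)} = \frac{1}{4}$ ($u{\left(l,U \right)} = 1 \cdot \frac{1}{4} = \frac{1}{4}$)
$g{\left(V \right)} = -8$ ($g{\left(V \right)} = -4 - 4 = -8$)
$W{\left(P \right)} = \frac{1}{4} - P$
$\left(W{\left(-11 \right)} + h\right) g{\left(2 \right)} = \left(\left(\frac{1}{4} - -11\right) - 94\right) \left(-8\right) = \left(\left(\frac{1}{4} + 11\right) - 94\right) \left(-8\right) = \left(\frac{45}{4} - 94\right) \left(-8\right) = \left(- \frac{331}{4}\right) \left(-8\right) = 662$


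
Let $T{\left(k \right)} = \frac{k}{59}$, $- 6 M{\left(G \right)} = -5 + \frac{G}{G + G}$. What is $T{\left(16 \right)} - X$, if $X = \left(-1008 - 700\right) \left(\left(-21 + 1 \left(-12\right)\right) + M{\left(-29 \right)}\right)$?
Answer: $- \frac{3249881}{59} \approx -55083.0$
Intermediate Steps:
$M{\left(G \right)} = \frac{3}{4}$ ($M{\left(G \right)} = - \frac{-5 + \frac{G}{G + G}}{6} = - \frac{-5 + \frac{G}{2 G}}{6} = - \frac{-5 + \frac{1}{2 G} G}{6} = - \frac{-5 + \frac{1}{2}}{6} = \left(- \frac{1}{6}\right) \left(- \frac{9}{2}\right) = \frac{3}{4}$)
$T{\left(k \right)} = \frac{k}{59}$ ($T{\left(k \right)} = k \frac{1}{59} = \frac{k}{59}$)
$X = 55083$ ($X = \left(-1008 - 700\right) \left(\left(-21 + 1 \left(-12\right)\right) + \frac{3}{4}\right) = - 1708 \left(\left(-21 - 12\right) + \frac{3}{4}\right) = - 1708 \left(-33 + \frac{3}{4}\right) = \left(-1708\right) \left(- \frac{129}{4}\right) = 55083$)
$T{\left(16 \right)} - X = \frac{1}{59} \cdot 16 - 55083 = \frac{16}{59} - 55083 = - \frac{3249881}{59}$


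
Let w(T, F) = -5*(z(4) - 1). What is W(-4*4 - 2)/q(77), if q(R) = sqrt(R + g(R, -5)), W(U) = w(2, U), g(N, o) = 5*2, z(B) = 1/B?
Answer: 5*sqrt(87)/116 ≈ 0.40204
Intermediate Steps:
w(T, F) = 15/4 (w(T, F) = -5*(1/4 - 1) = -5*(-3/4) = 15/4)
g(N, o) = 10
W(U) = 15/4
q(R) = sqrt(10 + R) (q(R) = sqrt(R + 10) = sqrt(10 + R))
W(-4*4 - 2)/q(77) = 15/(4*(sqrt(10 + 77))) = 15/(4*(sqrt(87))) = 15*(sqrt(87)/87)/4 = 5*sqrt(87)/116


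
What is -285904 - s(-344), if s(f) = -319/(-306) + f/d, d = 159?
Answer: -4636772891/16218 ≈ -2.8590e+5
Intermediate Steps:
s(f) = 319/306 + f/159 (s(f) = -319/(-306) + f/159 = -319*(-1/306) + f*(1/159) = 319/306 + f/159)
-285904 - s(-344) = -285904 - (319/306 + (1/159)*(-344)) = -285904 - (319/306 - 344/159) = -285904 - 1*(-18181/16218) = -285904 + 18181/16218 = -4636772891/16218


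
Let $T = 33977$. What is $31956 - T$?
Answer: $-2021$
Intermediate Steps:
$31956 - T = 31956 - 33977 = -2021$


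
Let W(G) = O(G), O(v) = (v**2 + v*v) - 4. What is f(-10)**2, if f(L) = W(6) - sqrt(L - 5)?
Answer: (-68 + I*sqrt(15))**2 ≈ 4609.0 - 526.73*I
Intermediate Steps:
O(v) = -4 + 2*v**2 (O(v) = (v**2 + v**2) - 4 = 2*v**2 - 4 = -4 + 2*v**2)
W(G) = -4 + 2*G**2
f(L) = 68 - sqrt(-5 + L) (f(L) = (-4 + 2*6**2) - sqrt(L - 5) = (-4 + 2*36) - sqrt(-5 + L) = (-4 + 72) - sqrt(-5 + L) = 68 - sqrt(-5 + L))
f(-10)**2 = (68 - sqrt(-5 - 10))**2 = (68 - sqrt(-15))**2 = (68 - I*sqrt(15))**2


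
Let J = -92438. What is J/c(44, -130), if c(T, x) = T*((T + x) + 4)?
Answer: 46219/1804 ≈ 25.620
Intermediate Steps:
c(T, x) = T*(4 + T + x)
J/c(44, -130) = -92438*1/(44*(4 + 44 - 130)) = -92438/(44*(-82)) = -92438/(-3608) = -92438*(-1/3608) = 46219/1804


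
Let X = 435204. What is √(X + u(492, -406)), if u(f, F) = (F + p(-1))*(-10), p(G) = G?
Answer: √439274 ≈ 662.78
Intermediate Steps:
u(f, F) = 10 - 10*F (u(f, F) = (F - 1)*(-10) = (-1 + F)*(-10) = 10 - 10*F)
√(X + u(492, -406)) = √(435204 + (10 - 10*(-406))) = √(435204 + (10 + 4060)) = √(435204 + 4070) = √439274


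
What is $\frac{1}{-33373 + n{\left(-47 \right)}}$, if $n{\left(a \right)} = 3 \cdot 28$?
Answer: $- \frac{1}{33289} \approx -3.004 \cdot 10^{-5}$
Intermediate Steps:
$n{\left(a \right)} = 84$
$\frac{1}{-33373 + n{\left(-47 \right)}} = \frac{1}{-33373 + 84} = \frac{1}{-33289} = - \frac{1}{33289}$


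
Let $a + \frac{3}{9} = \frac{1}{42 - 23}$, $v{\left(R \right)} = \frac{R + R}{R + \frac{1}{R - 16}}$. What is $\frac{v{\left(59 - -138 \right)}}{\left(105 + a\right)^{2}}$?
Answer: $\frac{12872177}{70580971741} \approx 0.00018237$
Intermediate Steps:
$v{\left(R \right)} = \frac{2 R}{R + \frac{1}{-16 + R}}$
$a = - \frac{16}{57}$ ($a = - \frac{1}{3} + \frac{1}{42 - 23} = - \frac{1}{3} + \frac{1}{19} = - \frac{16}{57} \approx -0.2807$)
$\frac{v{\left(59 - -138 \right)}}{\left(105 + a\right)^{2}} = \frac{2 \left(59 - -138\right) \frac{1}{1 + \left(59 - -138\right)^{2} - 16 \left(59 - -138\right)} \left(-16 + \left(59 - -138\right)\right)}{\left(105 - \frac{16}{57}\right)^{2}} = \frac{2 \left(59 + 138\right) \frac{1}{1 + \left(59 + 138\right)^{2} - 16 \left(59 + 138\right)} \left(-16 + \left(59 + 138\right)\right)}{\left(\frac{5969}{57}\right)^{2}} = \frac{2 \cdot 197 \frac{1}{1 + 197^{2} - 3152} \left(-16 + 197\right)}{\frac{35628961}{3249}} = 2 \cdot 197 \frac{1}{1 + 38809 - 3152} \cdot 181 \cdot \frac{3249}{35628961} = 2 \cdot 197 \cdot \frac{1}{35658} \cdot 181 \cdot \frac{3249}{35628961} = \frac{35657}{17829} \cdot \frac{3249}{35628961} = \frac{12872177}{70580971741}$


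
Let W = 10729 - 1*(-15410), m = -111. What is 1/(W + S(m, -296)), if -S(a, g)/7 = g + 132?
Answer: 1/27287 ≈ 3.6647e-5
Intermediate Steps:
S(a, g) = -924 - 7*g (S(a, g) = -7*(g + 132) = -7*(132 + g) = -924 - 7*g)
W = 26139 (W = 10729 + 15410 = 26139)
1/(W + S(m, -296)) = 1/(26139 + (-924 - 7*(-296))) = 1/(26139 + (-924 + 2072)) = 1/(26139 + 1148) = 1/27287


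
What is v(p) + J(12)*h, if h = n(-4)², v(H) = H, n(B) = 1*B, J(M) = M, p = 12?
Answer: 204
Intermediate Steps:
n(B) = B
h = 16 (h = (-4)² = 16)
v(p) + J(12)*h = 12 + 12*16 = 12 + 192 = 204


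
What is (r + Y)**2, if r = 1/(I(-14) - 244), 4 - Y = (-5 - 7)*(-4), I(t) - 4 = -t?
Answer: 98903025/51076 ≈ 1936.4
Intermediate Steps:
I(t) = 4 - t
Y = -44 (Y = 4 - (-5 - 7)*(-4) = 4 - (-12)*(-4) = 4 - 1*48 = 4 - 48 = -44)
r = -1/226 (r = 1/((4 - 1*(-14)) - 244) = 1/((4 + 14) - 244) = 1/(18 - 244) = 1/(-226) = -1/226 ≈ -0.0044248)
(r + Y)**2 = (-1/226 - 44)**2 = (-9945/226)**2 = 98903025/51076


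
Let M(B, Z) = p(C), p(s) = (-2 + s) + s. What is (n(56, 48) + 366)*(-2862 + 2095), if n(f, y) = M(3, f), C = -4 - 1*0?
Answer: -273052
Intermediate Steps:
C = -4 (C = -4 + 0 = -4)
p(s) = -2 + 2*s
M(B, Z) = -10 (M(B, Z) = -2 + 2*(-4) = -2 - 8 = -10)
n(f, y) = -10
(n(56, 48) + 366)*(-2862 + 2095) = (-10 + 366)*(-2862 + 2095) = 356*(-767) = -273052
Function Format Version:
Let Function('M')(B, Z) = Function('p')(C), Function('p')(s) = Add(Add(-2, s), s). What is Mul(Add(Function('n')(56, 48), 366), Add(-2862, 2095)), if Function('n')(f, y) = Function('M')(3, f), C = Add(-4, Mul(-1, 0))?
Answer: -273052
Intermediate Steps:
C = -4 (C = Add(-4, 0) = -4)
Function('p')(s) = Add(-2, Mul(2, s))
Function('M')(B, Z) = -10 (Function('M')(B, Z) = Add(-2, Mul(2, -4)) = Add(-2, -8) = -10)
Function('n')(f, y) = -10
Mul(Add(Function('n')(56, 48), 366), Add(-2862, 2095)) = Mul(Add(-10, 366), Add(-2862, 2095)) = Mul(356, -767) = -273052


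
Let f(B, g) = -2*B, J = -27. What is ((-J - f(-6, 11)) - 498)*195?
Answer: -94185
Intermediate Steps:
((-J - f(-6, 11)) - 498)*195 = ((-1*(-27) - (-2)*(-6)) - 498)*195 = ((27 - 1*12) - 498)*195 = ((27 - 12) - 498)*195 = (15 - 498)*195 = -483*195 = -94185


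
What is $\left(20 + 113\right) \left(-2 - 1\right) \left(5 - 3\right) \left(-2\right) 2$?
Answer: $3192$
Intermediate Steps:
$\left(20 + 113\right) \left(-2 - 1\right) \left(5 - 3\right) \left(-2\right) 2 = 133 \left(-3\right) 2 \left(-2\right) 2 = 133 \left(-6\right) \left(-2\right) 2 = 133 \cdot 12 \cdot 2 = 133 \cdot 24 = 3192$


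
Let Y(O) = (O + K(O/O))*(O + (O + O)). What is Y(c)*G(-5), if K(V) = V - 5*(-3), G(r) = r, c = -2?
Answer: 420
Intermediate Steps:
K(V) = 15 + V (K(V) = V + 15 = 15 + V)
Y(O) = 3*O*(16 + O) (Y(O) = (O + (15 + O/O))*(O + (O + O)) = (O + (15 + 1))*(O + 2*O) = (O + 16)*(3*O) = (16 + O)*(3*O) = 3*O*(16 + O))
Y(c)*G(-5) = (3*(-2)*(16 - 2))*(-5) = (3*(-2)*14)*(-5) = -84*(-5) = 420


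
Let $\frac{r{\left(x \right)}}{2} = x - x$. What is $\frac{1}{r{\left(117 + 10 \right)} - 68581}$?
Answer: $- \frac{1}{68581} \approx -1.4581 \cdot 10^{-5}$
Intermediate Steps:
$r{\left(x \right)} = 0$ ($r{\left(x \right)} = 2 \left(x - x\right) = 2 \cdot 0 = 0$)
$\frac{1}{r{\left(117 + 10 \right)} - 68581} = \frac{1}{0 - 68581} = \frac{1}{-68581} = - \frac{1}{68581}$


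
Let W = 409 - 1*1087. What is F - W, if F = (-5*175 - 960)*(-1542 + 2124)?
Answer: -1067292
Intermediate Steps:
F = -1067970 (F = (-875 - 960)*582 = -1835*582 = -1067970)
W = -678 (W = 409 - 1087 = -678)
F - W = -1067970 - 1*(-678) = -1067970 + 678 = -1067292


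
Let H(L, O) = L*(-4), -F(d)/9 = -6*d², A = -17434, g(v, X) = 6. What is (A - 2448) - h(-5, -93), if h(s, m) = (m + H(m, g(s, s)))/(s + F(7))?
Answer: -52508641/2641 ≈ -19882.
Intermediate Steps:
F(d) = 54*d² (F(d) = -(-54)*d² = 54*d²)
H(L, O) = -4*L
h(s, m) = -3*m/(2646 + s) (h(s, m) = (m - 4*m)/(s + 54*7²) = (-3*m)/(s + 54*49) = (-3*m)/(s + 2646) = (-3*m)/(2646 + s) = -3*m/(2646 + s))
(A - 2448) - h(-5, -93) = (-17434 - 2448) - (-3)*(-93)/(2646 - 5) = -19882 - (-3)*(-93)/2641 = -19882 - 1*279/2641 = -19882 - 279/2641 = -52508641/2641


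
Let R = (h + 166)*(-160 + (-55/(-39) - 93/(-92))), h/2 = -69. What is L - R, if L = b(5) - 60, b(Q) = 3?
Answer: 3906622/897 ≈ 4355.2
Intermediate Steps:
h = -138 (h = 2*(-69) = -138)
L = -57 (L = 3 - 60 = -57)
R = -3957751/897 (R = (-138 + 166)*(-160 + (-55/(-39) - 93/(-92))) = 28*(-160 + (-55*(-1/39) - 93*(-1/92))) = 28*(-160 + (55/39 + 93/92)) = 28*(-160 + 8687/3588) = 28*(-565393/3588) = -3957751/897 ≈ -4412.2)
L - R = -57 - 1*(-3957751/897) = -57 + 3957751/897 = 3906622/897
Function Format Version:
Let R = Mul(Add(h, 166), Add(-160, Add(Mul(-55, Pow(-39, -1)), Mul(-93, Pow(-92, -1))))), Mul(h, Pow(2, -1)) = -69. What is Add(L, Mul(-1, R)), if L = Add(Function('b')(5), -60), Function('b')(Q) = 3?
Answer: Rational(3906622, 897) ≈ 4355.2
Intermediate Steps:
h = -138 (h = Mul(2, -69) = -138)
L = -57 (L = Add(3, -60) = -57)
R = Rational(-3957751, 897) (R = Mul(Add(-138, 166), Add(-160, Add(Mul(-55, Pow(-39, -1)), Mul(-93, Pow(-92, -1))))) = Mul(28, Add(-160, Add(Mul(-55, Rational(-1, 39)), Mul(-93, Rational(-1, 92))))) = Mul(28, Add(-160, Add(Rational(55, 39), Rational(93, 92)))) = Mul(28, Add(-160, Rational(8687, 3588))) = Mul(28, Rational(-565393, 3588)) = Rational(-3957751, 897) ≈ -4412.2)
Add(L, Mul(-1, R)) = Add(-57, Mul(-1, Rational(-3957751, 897))) = Add(-57, Rational(3957751, 897)) = Rational(3906622, 897)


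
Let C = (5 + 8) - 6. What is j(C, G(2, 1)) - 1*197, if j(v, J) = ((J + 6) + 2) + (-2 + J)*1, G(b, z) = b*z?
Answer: -187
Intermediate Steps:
C = 7 (C = 13 - 6 = 7)
j(v, J) = 6 + 2*J (j(v, J) = ((6 + J) + 2) + (-2 + J) = (8 + J) + (-2 + J) = 6 + 2*J)
j(C, G(2, 1)) - 1*197 = (6 + 2*(2*1)) - 1*197 = (6 + 2*2) - 197 = (6 + 4) - 197 = 10 - 197 = -187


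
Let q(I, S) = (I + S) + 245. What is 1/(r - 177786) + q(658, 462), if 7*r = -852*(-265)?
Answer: 1390555523/1018722 ≈ 1365.0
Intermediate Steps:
q(I, S) = 245 + I + S
r = 225780/7 (r = (-852*(-265))/7 = (⅐)*225780 = 225780/7 ≈ 32254.)
1/(r - 177786) + q(658, 462) = 1/(225780/7 - 177786) + (245 + 658 + 462) = 1/(-1018722/7) + 1365 = -7/1018722 + 1365 = 1390555523/1018722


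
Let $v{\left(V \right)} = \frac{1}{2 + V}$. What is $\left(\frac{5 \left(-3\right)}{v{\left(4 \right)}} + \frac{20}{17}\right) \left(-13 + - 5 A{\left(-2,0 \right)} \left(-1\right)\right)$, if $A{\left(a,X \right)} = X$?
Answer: $\frac{19630}{17} \approx 1154.7$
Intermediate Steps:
$\left(\frac{5 \left(-3\right)}{v{\left(4 \right)}} + \frac{20}{17}\right) \left(-13 + - 5 A{\left(-2,0 \right)} \left(-1\right)\right) = \left(\frac{5 \left(-3\right)}{\frac{1}{2 + 4}} + \frac{20}{17}\right) \left(-13 + \left(-5\right) 0 \left(-1\right)\right) = \left(- \frac{15}{\frac{1}{6}} + 20 \cdot \frac{1}{17}\right) \left(-13 + 0 \left(-1\right)\right) = \left(- 15 \frac{1}{\frac{1}{6}} + \frac{20}{17}\right) \left(-13 + 0\right) = \left(\left(-15\right) 6 + \frac{20}{17}\right) \left(-13\right) = \left(-90 + \frac{20}{17}\right) \left(-13\right) = \left(- \frac{1510}{17}\right) \left(-13\right) = \frac{19630}{17}$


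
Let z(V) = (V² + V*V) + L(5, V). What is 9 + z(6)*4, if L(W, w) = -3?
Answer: 285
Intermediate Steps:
z(V) = -3 + 2*V² (z(V) = (V² + V*V) - 3 = (V² + V²) - 3 = 2*V² - 3 = -3 + 2*V²)
9 + z(6)*4 = 9 + (-3 + 2*6²)*4 = 9 + (-3 + 2*36)*4 = 9 + (-3 + 72)*4 = 9 + 69*4 = 9 + 276 = 285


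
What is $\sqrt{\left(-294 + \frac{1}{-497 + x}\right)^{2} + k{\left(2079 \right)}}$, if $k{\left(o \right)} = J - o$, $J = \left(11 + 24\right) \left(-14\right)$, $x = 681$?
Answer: $\frac{\sqrt{2839292961}}{184} \approx 289.59$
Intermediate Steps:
$J = -490$ ($J = 35 \left(-14\right) = -490$)
$k{\left(o \right)} = -490 - o$
$\sqrt{\left(-294 + \frac{1}{-497 + x}\right)^{2} + k{\left(2079 \right)}} = \sqrt{\left(-294 + \frac{1}{-497 + 681}\right)^{2} - 2569} = \sqrt{\left(-294 + \frac{1}{184}\right)^{2} - 2569} = \sqrt{\left(- \frac{54095}{184}\right)^{2} - 2569} = \sqrt{\frac{2926269025}{33856} - 2569} = \sqrt{\frac{2839292961}{33856}} = \frac{\sqrt{2839292961}}{184}$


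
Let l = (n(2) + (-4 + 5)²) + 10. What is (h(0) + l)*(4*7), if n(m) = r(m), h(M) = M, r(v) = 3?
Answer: 392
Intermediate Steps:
n(m) = 3
l = 14 (l = (3 + (-4 + 5)²) + 10 = (3 + 1²) + 10 = (3 + 1) + 10 = 4 + 10 = 14)
(h(0) + l)*(4*7) = (0 + 14)*(4*7) = 14*28 = 392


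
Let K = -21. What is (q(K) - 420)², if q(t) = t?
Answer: 194481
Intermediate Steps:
(q(K) - 420)² = (-21 - 420)² = (-441)² = 194481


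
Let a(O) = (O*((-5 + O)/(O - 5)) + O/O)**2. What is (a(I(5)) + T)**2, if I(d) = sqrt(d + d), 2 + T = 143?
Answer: 23144 + 608*sqrt(10) ≈ 25067.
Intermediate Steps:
T = 141 (T = -2 + 143 = 141)
I(d) = sqrt(2)*sqrt(d) (I(d) = sqrt(2*d) = sqrt(2)*sqrt(d))
a(O) = (1 + O)**2 (a(O) = (O*((-5 + O)/(-5 + O)) + 1)**2 = (O*1 + 1)**2 = (O + 1)**2 = (1 + O)**2)
(a(I(5)) + T)**2 = ((1 + (sqrt(2)*sqrt(5))**2 + 2*(sqrt(2)*sqrt(5))) + 141)**2 = ((1 + (sqrt(10))**2 + 2*sqrt(10)) + 141)**2 = ((1 + 10 + 2*sqrt(10)) + 141)**2 = ((11 + 2*sqrt(10)) + 141)**2 = (152 + 2*sqrt(10))**2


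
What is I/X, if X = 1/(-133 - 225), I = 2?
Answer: -716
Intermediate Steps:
X = -1/358 (X = 1/(-358) = -1/358 ≈ -0.0027933)
I/X = 2/(-1/358) = -358*2 = -716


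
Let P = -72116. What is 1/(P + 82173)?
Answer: 1/10057 ≈ 9.9433e-5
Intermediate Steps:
1/(P + 82173) = 1/(-72116 + 82173) = 1/10057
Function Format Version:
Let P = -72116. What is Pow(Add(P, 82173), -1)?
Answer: Rational(1, 10057) ≈ 9.9433e-5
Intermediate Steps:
Pow(Add(P, 82173), -1) = Pow(Add(-72116, 82173), -1) = Pow(10057, -1) = Rational(1, 10057)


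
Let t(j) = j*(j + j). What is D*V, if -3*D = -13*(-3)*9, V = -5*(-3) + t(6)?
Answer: -10179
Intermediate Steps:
t(j) = 2*j² (t(j) = j*(2*j) = 2*j²)
V = 87 (V = -5*(-3) + 2*6² = 15 + 2*36 = 15 + 72 = 87)
D = -117 (D = -(-13*(-3))*9/3 = -13*9 = -⅓*351 = -117)
D*V = -117*87 = -10179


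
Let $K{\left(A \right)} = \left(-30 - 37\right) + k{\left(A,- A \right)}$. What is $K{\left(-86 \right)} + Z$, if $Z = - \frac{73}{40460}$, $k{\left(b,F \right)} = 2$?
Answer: $- \frac{2629973}{40460} \approx -65.002$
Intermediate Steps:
$K{\left(A \right)} = -65$ ($K{\left(A \right)} = \left(-30 - 37\right) + 2 = -67 + 2 = -65$)
$Z = - \frac{73}{40460}$ ($Z = \left(-73\right) \frac{1}{40460} = - \frac{73}{40460} \approx -0.0018043$)
$K{\left(-86 \right)} + Z = -65 - \frac{73}{40460} = - \frac{2629973}{40460}$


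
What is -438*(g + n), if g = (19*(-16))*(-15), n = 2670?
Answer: -3166740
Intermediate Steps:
g = 4560 (g = -304*(-15) = 4560)
-438*(g + n) = -438*(4560 + 2670) = -438*7230 = -3166740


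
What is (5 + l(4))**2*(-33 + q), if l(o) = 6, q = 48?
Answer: 1815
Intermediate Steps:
(5 + l(4))**2*(-33 + q) = (5 + 6)**2*(-33 + 48) = 11**2*15 = 121*15 = 1815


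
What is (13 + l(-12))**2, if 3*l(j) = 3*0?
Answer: 169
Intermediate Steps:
l(j) = 0 (l(j) = (3*0)/3 = (1/3)*0 = 0)
(13 + l(-12))**2 = (13 + 0)**2 = 13**2 = 169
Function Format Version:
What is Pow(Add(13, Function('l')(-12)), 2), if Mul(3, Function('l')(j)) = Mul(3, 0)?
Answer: 169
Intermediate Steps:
Function('l')(j) = 0 (Function('l')(j) = Mul(Rational(1, 3), Mul(3, 0)) = Mul(Rational(1, 3), 0) = 0)
Pow(Add(13, Function('l')(-12)), 2) = Pow(Add(13, 0), 2) = Pow(13, 2) = 169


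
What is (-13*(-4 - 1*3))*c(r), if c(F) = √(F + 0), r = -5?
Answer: 91*I*√5 ≈ 203.48*I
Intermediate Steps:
c(F) = √F
(-13*(-4 - 1*3))*c(r) = (-13*(-4 - 1*3))*√(-5) = (-13*(-4 - 3))*(I*√5) = (-13*(-7))*(I*√5) = 91*(I*√5) = 91*I*√5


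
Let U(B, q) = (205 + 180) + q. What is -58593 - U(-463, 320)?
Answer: -59298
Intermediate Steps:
U(B, q) = 385 + q
-58593 - U(-463, 320) = -58593 - (385 + 320) = -58593 - 1*705 = -58593 - 705 = -59298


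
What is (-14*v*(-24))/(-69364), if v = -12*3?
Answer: 3024/17341 ≈ 0.17438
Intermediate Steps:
v = -36
(-14*v*(-24))/(-69364) = (-14*(-36)*(-24))/(-69364) = (504*(-24))*(-1/69364) = -12096*(-1/69364) = 3024/17341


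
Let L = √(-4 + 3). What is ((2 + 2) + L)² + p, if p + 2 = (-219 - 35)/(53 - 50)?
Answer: -215/3 + 8*I ≈ -71.667 + 8.0*I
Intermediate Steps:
L = I (L = √(-1) = I ≈ 1.0*I)
p = -260/3 (p = -2 + (-219 - 35)/(53 - 50) = -2 - 254/3 = -260/3 ≈ -86.667)
((2 + 2) + L)² + p = ((2 + 2) + I)² - 260/3 = (4 + I)² - 260/3 = -260/3 + (4 + I)²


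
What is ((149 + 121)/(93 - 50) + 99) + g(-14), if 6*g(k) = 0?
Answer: 4527/43 ≈ 105.28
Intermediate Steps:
g(k) = 0 (g(k) = (⅙)*0 = 0)
((149 + 121)/(93 - 50) + 99) + g(-14) = ((149 + 121)/(93 - 50) + 99) + 0 = (270/43 + 99) + 0 = 4527/43 + 0 = 4527/43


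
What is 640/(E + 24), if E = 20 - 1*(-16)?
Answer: 32/3 ≈ 10.667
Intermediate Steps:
E = 36 (E = 20 + 16 = 36)
640/(E + 24) = 640/(36 + 24) = 640/60 = 640*(1/60) = 32/3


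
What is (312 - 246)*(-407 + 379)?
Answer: -1848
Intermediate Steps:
(312 - 246)*(-407 + 379) = 66*(-28) = -1848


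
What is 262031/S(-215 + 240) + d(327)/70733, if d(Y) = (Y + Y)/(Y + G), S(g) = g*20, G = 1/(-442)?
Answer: 206062251529643/393202026500 ≈ 524.06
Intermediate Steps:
G = -1/442 ≈ -0.0022624
S(g) = 20*g
d(Y) = 2*Y/(-1/442 + Y) (d(Y) = (Y + Y)/(Y - 1/442) = (2*Y)/(-1/442 + Y) = 2*Y/(-1/442 + Y))
262031/S(-215 + 240) + d(327)/70733 = 262031/((20*(-215 + 240))) + (884*327/(-1 + 442*327))/70733 = 262031/((20*25)) + (884*327/(-1 + 144534))*(1/70733) = 262031/500 + (884*327/144533)*(1/70733) = 262031*(1/500) + (884*327*(1/144533))*(1/70733) = 262031/500 + (289068/144533)*(1/70733) = 262031/500 + 22236/786404053 = 206062251529643/393202026500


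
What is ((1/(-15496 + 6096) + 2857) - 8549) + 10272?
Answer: 43051999/9400 ≈ 4580.0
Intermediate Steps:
((1/(-15496 + 6096) + 2857) - 8549) + 10272 = ((1/(-9400) + 2857) - 8549) + 10272 = ((-1/9400 + 2857) - 8549) + 10272 = (26855799/9400 - 8549) + 10272 = -53504801/9400 + 10272 = 43051999/9400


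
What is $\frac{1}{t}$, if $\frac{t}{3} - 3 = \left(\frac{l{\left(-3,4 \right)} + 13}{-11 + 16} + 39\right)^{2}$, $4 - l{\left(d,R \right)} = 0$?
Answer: $\frac{25}{135057} \approx 0.00018511$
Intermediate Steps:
$l{\left(d,R \right)} = 4$ ($l{\left(d,R \right)} = 4 - 0 = 4 + 0 = 4$)
$t = \frac{135057}{25}$ ($t = 9 + 3 \left(\frac{4 + 13}{-11 + 16} + 39\right)^{2} = 9 + 3 \left(\frac{17}{5} + 39\right)^{2} = 9 + 3 \left(\frac{212}{5}\right)^{2} = 9 + 3 \cdot \frac{44944}{25} = 9 + \frac{134832}{25} = \frac{135057}{25} \approx 5402.3$)
$\frac{1}{t} = \frac{1}{\frac{135057}{25}} = \frac{25}{135057}$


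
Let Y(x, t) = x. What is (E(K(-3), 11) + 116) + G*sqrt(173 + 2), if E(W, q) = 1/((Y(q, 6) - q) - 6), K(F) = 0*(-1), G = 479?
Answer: 695/6 + 2395*sqrt(7) ≈ 6452.4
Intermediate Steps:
K(F) = 0
E(W, q) = -1/6 (E(W, q) = 1/((q - q) - 6) = 1/(0 - 6) = 1/(-6) = -1/6)
(E(K(-3), 11) + 116) + G*sqrt(173 + 2) = (-1/6 + 116) + 479*sqrt(173 + 2) = 695/6 + 479*sqrt(175) = 695/6 + 479*(5*sqrt(7)) = 695/6 + 2395*sqrt(7)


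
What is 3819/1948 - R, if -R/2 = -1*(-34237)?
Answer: 133391171/1948 ≈ 68476.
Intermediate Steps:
R = -68474 (R = -(-2)*(-34237) = -2*34237 = -68474)
3819/1948 - R = 3819/1948 - 1*(-68474) = 3819*(1/1948) + 68474 = 3819/1948 + 68474 = 133391171/1948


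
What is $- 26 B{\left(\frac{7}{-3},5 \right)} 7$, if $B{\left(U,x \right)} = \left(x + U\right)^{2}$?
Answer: $- \frac{11648}{9} \approx -1294.2$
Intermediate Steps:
$B{\left(U,x \right)} = \left(U + x\right)^{2}$
$- 26 B{\left(\frac{7}{-3},5 \right)} 7 = - 26 \left(\frac{7}{-3} + 5\right)^{2} \cdot 7 = - 26 \left(7 \left(- \frac{1}{3}\right) + 5\right)^{2} \cdot 7 = - 26 \left(- \frac{7}{3} + 5\right)^{2} \cdot 7 = - 26 \left(\frac{8}{3}\right)^{2} \cdot 7 = \left(-26\right) \frac{64}{9} \cdot 7 = \left(- \frac{1664}{9}\right) 7 = - \frac{11648}{9}$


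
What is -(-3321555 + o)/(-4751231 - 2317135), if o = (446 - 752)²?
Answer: -1075973/2356122 ≈ -0.45667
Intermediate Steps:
o = 93636 (o = (-306)² = 93636)
-(-3321555 + o)/(-4751231 - 2317135) = -(-3321555 + 93636)/(-4751231 - 2317135) = -(-3227919)/(-7068366) = -(-3227919)*(-1)/7068366 = -1*1075973/2356122 = -1075973/2356122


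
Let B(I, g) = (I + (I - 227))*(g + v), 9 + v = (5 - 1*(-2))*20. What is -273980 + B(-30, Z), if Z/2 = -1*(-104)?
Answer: -371273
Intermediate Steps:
Z = 208 (Z = 2*(-1*(-104)) = 2*104 = 208)
v = 131 (v = -9 + (5 - 1*(-2))*20 = -9 + (5 + 2)*20 = -9 + 7*20 = -9 + 140 = 131)
B(I, g) = (-227 + 2*I)*(131 + g) (B(I, g) = (I + (I - 227))*(g + 131) = (I + (-227 + I))*(131 + g) = (-227 + 2*I)*(131 + g))
-273980 + B(-30, Z) = -273980 + (-29737 - 227*208 + 262*(-30) + 2*(-30)*208) = -273980 + (-29737 - 47216 - 7860 - 12480) = -273980 - 97293 = -371273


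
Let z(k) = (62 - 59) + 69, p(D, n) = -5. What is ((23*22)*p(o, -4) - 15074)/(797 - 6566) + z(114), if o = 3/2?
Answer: 48108/641 ≈ 75.052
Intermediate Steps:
o = 3/2 (o = 3*(½) = 3/2 ≈ 1.5000)
z(k) = 72 (z(k) = 3 + 69 = 72)
((23*22)*p(o, -4) - 15074)/(797 - 6566) + z(114) = ((23*22)*(-5) - 15074)/(797 - 6566) + 72 = (506*(-5) - 15074)/(-5769) + 72 = (-2530 - 15074)*(-1/5769) + 72 = -17604*(-1/5769) + 72 = 1956/641 + 72 = 48108/641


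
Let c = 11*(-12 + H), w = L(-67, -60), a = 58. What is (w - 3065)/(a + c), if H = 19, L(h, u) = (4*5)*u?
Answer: -853/27 ≈ -31.593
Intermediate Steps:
L(h, u) = 20*u
w = -1200 (w = 20*(-60) = -1200)
c = 77 (c = 11*(-12 + 19) = 11*7 = 77)
(w - 3065)/(a + c) = (-1200 - 3065)/(58 + 77) = -4265/135 = -4265*1/135 = -853/27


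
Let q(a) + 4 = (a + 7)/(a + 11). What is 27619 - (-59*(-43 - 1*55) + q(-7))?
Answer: 21841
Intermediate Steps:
q(a) = -4 + (7 + a)/(11 + a) (q(a) = -4 + (a + 7)/(a + 11) = -4 + (7 + a)/(11 + a))
27619 - (-59*(-43 - 1*55) + q(-7)) = 27619 - (-59*(-43 - 1*55) + (-37 - 3*(-7))/(11 - 7)) = 27619 - (-59*(-43 - 55) + (-37 + 21)/4) = 27619 - (-59*(-98) + (¼)*(-16)) = 27619 - (5782 - 4) = 27619 - 1*5778 = 27619 - 5778 = 21841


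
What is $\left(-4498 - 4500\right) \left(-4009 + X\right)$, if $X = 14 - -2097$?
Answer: $17078204$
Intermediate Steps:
$X = 2111$ ($X = 14 + 2097 = 2111$)
$\left(-4498 - 4500\right) \left(-4009 + X\right) = \left(-4498 - 4500\right) \left(-4009 + 2111\right) = \left(-8998\right) \left(-1898\right) = 17078204$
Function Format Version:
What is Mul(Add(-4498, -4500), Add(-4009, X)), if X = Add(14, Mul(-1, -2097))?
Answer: 17078204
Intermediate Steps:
X = 2111 (X = Add(14, 2097) = 2111)
Mul(Add(-4498, -4500), Add(-4009, X)) = Mul(Add(-4498, -4500), Add(-4009, 2111)) = Mul(-8998, -1898) = 17078204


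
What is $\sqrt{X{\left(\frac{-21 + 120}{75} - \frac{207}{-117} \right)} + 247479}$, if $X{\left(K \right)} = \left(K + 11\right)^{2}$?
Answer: $\frac{2 \sqrt{6540234154}}{325} \approx 497.67$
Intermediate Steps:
$X{\left(K \right)} = \left(11 + K\right)^{2}$
$\sqrt{X{\left(\frac{-21 + 120}{75} - \frac{207}{-117} \right)} + 247479} = \sqrt{\left(11 + \left(\frac{-21 + 120}{75} - \frac{207}{-117}\right)\right)^{2} + 247479} = \sqrt{\left(11 + \left(99 \cdot \frac{1}{75} - - \frac{23}{13}\right)\right)^{2} + 247479} = \sqrt{\left(11 + \left(\frac{33}{25} + \frac{23}{13}\right)\right)^{2} + 247479} = \sqrt{\left(11 + \frac{1004}{325}\right)^{2} + 247479} = \sqrt{\left(\frac{4579}{325}\right)^{2} + 247479} = \sqrt{\frac{20967241}{105625} + 247479} = \sqrt{\frac{26160936616}{105625}} = \frac{2 \sqrt{6540234154}}{325}$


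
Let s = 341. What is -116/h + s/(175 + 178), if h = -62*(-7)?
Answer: 53523/76601 ≈ 0.69872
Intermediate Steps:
h = 434
-116/h + s/(175 + 178) = -116/434 + 341/(175 + 178) = -116*1/434 + 341/353 = -58/217 + 341*(1/353) = -58/217 + 341/353 = 53523/76601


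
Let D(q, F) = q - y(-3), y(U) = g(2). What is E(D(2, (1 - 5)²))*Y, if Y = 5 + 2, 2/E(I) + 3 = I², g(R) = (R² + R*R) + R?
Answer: 14/61 ≈ 0.22951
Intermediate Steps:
g(R) = R + 2*R² (g(R) = (R² + R²) + R = 2*R² + R = R + 2*R²)
y(U) = 10 (y(U) = 2*(1 + 2*2) = 2*(1 + 4) = 2*5 = 10)
D(q, F) = -10 + q (D(q, F) = q - 1*10 = q - 10 = -10 + q)
E(I) = 2/(-3 + I²)
Y = 7
E(D(2, (1 - 5)²))*Y = (2/(-3 + (-10 + 2)²))*7 = (2/(-3 + (-8)²))*7 = (2/(-3 + 64))*7 = (2/61)*7 = 14/61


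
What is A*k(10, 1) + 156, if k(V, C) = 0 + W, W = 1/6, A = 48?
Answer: 164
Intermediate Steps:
W = ⅙ ≈ 0.16667
k(V, C) = ⅙ (k(V, C) = 0 + ⅙ = ⅙)
A*k(10, 1) + 156 = 48*(⅙) + 156 = 8 + 156 = 164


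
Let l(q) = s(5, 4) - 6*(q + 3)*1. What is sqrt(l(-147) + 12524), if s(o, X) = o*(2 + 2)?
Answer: 4*sqrt(838) ≈ 115.79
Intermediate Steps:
s(o, X) = 4*o (s(o, X) = o*4 = 4*o)
l(q) = 2 - 6*q (l(q) = 4*5 - 6*(q + 3)*1 = 20 - 6*(3 + q)*1 = 20 + (-18 - 6*q)*1 = 20 + (-18 - 6*q) = 2 - 6*q)
sqrt(l(-147) + 12524) = sqrt((2 - 6*(-147)) + 12524) = sqrt((2 + 882) + 12524) = sqrt(884 + 12524) = sqrt(13408) = 4*sqrt(838)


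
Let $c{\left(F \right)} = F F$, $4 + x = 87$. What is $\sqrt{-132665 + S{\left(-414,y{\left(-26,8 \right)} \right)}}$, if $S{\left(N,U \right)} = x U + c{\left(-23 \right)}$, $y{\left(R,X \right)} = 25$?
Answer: $i \sqrt{130061} \approx 360.64 i$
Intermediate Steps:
$x = 83$ ($x = -4 + 87 = 83$)
$c{\left(F \right)} = F^{2}$
$S{\left(N,U \right)} = 529 + 83 U$ ($S{\left(N,U \right)} = 83 U + \left(-23\right)^{2} = 83 U + 529 = 529 + 83 U$)
$\sqrt{-132665 + S{\left(-414,y{\left(-26,8 \right)} \right)}} = \sqrt{-132665 + \left(529 + 83 \cdot 25\right)} = \sqrt{-132665 + \left(529 + 2075\right)} = \sqrt{-132665 + 2604} = \sqrt{-130061} = i \sqrt{130061}$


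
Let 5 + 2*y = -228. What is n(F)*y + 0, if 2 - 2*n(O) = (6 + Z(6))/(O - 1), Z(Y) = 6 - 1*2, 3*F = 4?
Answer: 1631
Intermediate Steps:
y = -233/2 (y = -5/2 + (½)*(-228) = -5/2 - 114 = -233/2 ≈ -116.50)
F = 4/3 (F = (⅓)*4 = 4/3 ≈ 1.3333)
Z(Y) = 4 (Z(Y) = 6 - 2 = 4)
n(O) = 1 - 5/(-1 + O) (n(O) = 1 - (6 + 4)/(2*(O - 1)) = 1 - 5/(-1 + O))
n(F)*y + 0 = ((-6 + 4/3)/(-1 + 4/3))*(-233/2) + 0 = (-14/3/(⅓))*(-233/2) + 0 = (3*(-14/3))*(-233/2) + 0 = -14*(-233/2) + 0 = 1631 + 0 = 1631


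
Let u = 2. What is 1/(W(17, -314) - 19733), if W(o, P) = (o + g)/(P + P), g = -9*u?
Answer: -628/12392323 ≈ -5.0677e-5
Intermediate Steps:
g = -18 (g = -9*2 = -18)
W(o, P) = (-18 + o)/(2*P) (W(o, P) = (o - 18)/(P + P) = (-18 + o)/((2*P)) = (-18 + o)*(1/(2*P)) = (-18 + o)/(2*P))
1/(W(17, -314) - 19733) = 1/((½)*(-18 + 17)/(-314) - 19733) = 1/((½)*(-1/314)*(-1) - 19733) = 1/(1/628 - 19733) = 1/(-12392323/628) = -628/12392323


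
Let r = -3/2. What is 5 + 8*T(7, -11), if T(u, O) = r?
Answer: -7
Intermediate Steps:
r = -3/2 (r = -3*½ = -3/2 ≈ -1.5000)
T(u, O) = -3/2
5 + 8*T(7, -11) = 5 + 8*(-3/2) = 5 - 12 = -7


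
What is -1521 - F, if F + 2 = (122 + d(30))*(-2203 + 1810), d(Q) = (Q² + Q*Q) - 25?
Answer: 744002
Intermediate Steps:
d(Q) = -25 + 2*Q² (d(Q) = (Q² + Q²) - 25 = 2*Q² - 25 = -25 + 2*Q²)
F = -745523 (F = -2 + (122 + (-25 + 2*30²))*(-2203 + 1810) = -2 + (122 + (-25 + 2*900))*(-393) = -2 + (122 + (-25 + 1800))*(-393) = -2 + (122 + 1775)*(-393) = -2 + 1897*(-393) = -2 - 745521 = -745523)
-1521 - F = -1521 - 1*(-745523) = -1521 + 745523 = 744002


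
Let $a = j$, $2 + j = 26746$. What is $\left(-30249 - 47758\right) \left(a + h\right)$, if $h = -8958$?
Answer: $-1387432502$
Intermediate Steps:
$j = 26744$ ($j = -2 + 26746 = 26744$)
$a = 26744$
$\left(-30249 - 47758\right) \left(a + h\right) = \left(-30249 - 47758\right) \left(26744 - 8958\right) = \left(-78007\right) 17786 = -1387432502$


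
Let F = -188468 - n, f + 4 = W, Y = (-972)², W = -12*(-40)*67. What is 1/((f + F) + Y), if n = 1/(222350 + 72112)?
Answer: 294462/232175042063 ≈ 1.2683e-6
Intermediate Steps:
n = 1/294462 ≈ 3.3960e-6
W = 32160 (W = 480*67 = 32160)
Y = 944784
f = 32156 (f = -4 + 32160 = 32156)
F = -55496664217/294462 (F = -188468 - 1*1/294462 = -188468 - 1/294462 = -55496664217/294462 ≈ -1.8847e+5)
1/((f + F) + Y) = 1/((32156 - 55496664217/294462) + 944784) = 1/(-46027944145/294462 + 944784) = 1/(232175042063/294462) = 294462/232175042063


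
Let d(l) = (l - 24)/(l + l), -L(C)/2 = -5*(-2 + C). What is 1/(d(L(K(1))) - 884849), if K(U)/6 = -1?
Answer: -20/17696967 ≈ -1.1301e-6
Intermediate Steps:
K(U) = -6 (K(U) = 6*(-1) = -6)
L(C) = -20 + 10*C (L(C) = -(-10)*(-2 + C) = -2*(10 - 5*C) = -20 + 10*C)
d(l) = (-24 + l)/(2*l) (d(l) = (-24 + l)/((2*l)) = (-24 + l)*(1/(2*l)) = (-24 + l)/(2*l))
1/(d(L(K(1))) - 884849) = 1/((-24 + (-20 + 10*(-6)))/(2*(-20 + 10*(-6))) - 884849) = 1/((-24 + (-20 - 60))/(2*(-20 - 60)) - 884849) = 1/((½)*(-24 - 80)/(-80) - 884849) = 1/((½)*(-1/80)*(-104) - 884849) = 1/(13/20 - 884849) = 1/(-17696967/20) = -20/17696967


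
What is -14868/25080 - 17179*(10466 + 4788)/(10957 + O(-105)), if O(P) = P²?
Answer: -9443250511/792110 ≈ -11922.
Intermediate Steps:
-14868/25080 - 17179*(10466 + 4788)/(10957 + O(-105)) = -14868/25080 - 17179*(10466 + 4788)/(10957 + (-105)²) = -14868*1/25080 - 17179*15254/(10957 + 11025) = -1239/2090 - 17179/(21982*(1/15254)) = -1239/2090 - 17179/379/263 = -1239/2090 - 17179*263/379 = -1239/2090 - 4518077/379 = -9443250511/792110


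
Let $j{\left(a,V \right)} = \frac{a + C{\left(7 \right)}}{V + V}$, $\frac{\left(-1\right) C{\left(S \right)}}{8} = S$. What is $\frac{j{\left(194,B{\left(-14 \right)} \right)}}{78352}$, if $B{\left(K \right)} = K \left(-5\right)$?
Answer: $\frac{69}{5484640} \approx 1.2581 \cdot 10^{-5}$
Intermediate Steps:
$C{\left(S \right)} = - 8 S$
$B{\left(K \right)} = - 5 K$
$j{\left(a,V \right)} = \frac{-56 + a}{2 V}$ ($j{\left(a,V \right)} = \frac{a - 56}{V + V} = \frac{a - 56}{2 V} = \left(-56 + a\right) \frac{1}{2 V} = \frac{-56 + a}{2 V}$)
$\frac{j{\left(194,B{\left(-14 \right)} \right)}}{78352} = \frac{\frac{1}{2} \frac{1}{\left(-5\right) \left(-14\right)} \left(-56 + 194\right)}{78352} = \frac{1}{2} \cdot \frac{1}{70} \cdot 138 \cdot \frac{1}{78352} = \frac{69}{70} \cdot \frac{1}{78352} = \frac{69}{5484640}$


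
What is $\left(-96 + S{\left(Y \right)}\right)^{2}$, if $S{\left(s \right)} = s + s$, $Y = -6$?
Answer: $11664$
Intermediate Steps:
$S{\left(s \right)} = 2 s$
$\left(-96 + S{\left(Y \right)}\right)^{2} = \left(-96 + 2 \left(-6\right)\right)^{2} = \left(-96 - 12\right)^{2} = \left(-108\right)^{2} = 11664$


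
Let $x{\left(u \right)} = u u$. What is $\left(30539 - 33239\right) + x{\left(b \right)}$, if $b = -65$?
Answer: $1525$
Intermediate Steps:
$x{\left(u \right)} = u^{2}$
$\left(30539 - 33239\right) + x{\left(b \right)} = \left(30539 - 33239\right) + \left(-65\right)^{2} = -2700 + 4225 = 1525$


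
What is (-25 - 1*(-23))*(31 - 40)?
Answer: 18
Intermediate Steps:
(-25 - 1*(-23))*(31 - 40) = (-25 + 23)*(-9) = -2*(-9) = 18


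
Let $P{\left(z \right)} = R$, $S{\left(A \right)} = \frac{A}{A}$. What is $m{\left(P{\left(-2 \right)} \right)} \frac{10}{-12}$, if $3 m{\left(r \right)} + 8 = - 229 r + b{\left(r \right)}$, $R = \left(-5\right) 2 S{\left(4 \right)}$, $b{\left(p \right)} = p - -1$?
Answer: $- \frac{11365}{18} \approx -631.39$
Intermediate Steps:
$b{\left(p \right)} = 1 + p$ ($b{\left(p \right)} = p + 1 = 1 + p$)
$S{\left(A \right)} = 1$
$R = -10$ ($R = \left(-5\right) 2 \cdot 1 = \left(-10\right) 1 = -10$)
$P{\left(z \right)} = -10$
$m{\left(r \right)} = - \frac{7}{3} - 76 r$ ($m{\left(r \right)} = - \frac{8}{3} + \frac{- 229 r + \left(1 + r\right)}{3} = - \frac{8}{3} + \frac{1 - 228 r}{3} = - \frac{8}{3} - \left(- \frac{1}{3} + 76 r\right) = - \frac{7}{3} - 76 r$)
$m{\left(P{\left(-2 \right)} \right)} \frac{10}{-12} = \left(- \frac{7}{3} - -760\right) \frac{10}{-12} = \left(- \frac{7}{3} + 760\right) 10 \left(- \frac{1}{12}\right) = \frac{2273}{3} \left(- \frac{5}{6}\right) = - \frac{11365}{18}$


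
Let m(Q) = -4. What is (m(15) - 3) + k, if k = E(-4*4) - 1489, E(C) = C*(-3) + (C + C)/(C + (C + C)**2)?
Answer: -91226/63 ≈ -1448.0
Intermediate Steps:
E(C) = -3*C + 2*C/(C + 4*C**2) (E(C) = -3*C + (2*C)/(C + (2*C)**2) = -3*C + (2*C)/(C + 4*C**2) = -3*C + 2*C/(C + 4*C**2))
k = -90785/63 (k = (2 - 12*(-4*4)**2 - (-12)*4)/(1 + 4*(-4*4)) - 1489 = (2 - 12*(-16)**2 - 3*(-16))/(1 + 4*(-16)) - 1489 = (2 - 12*256 + 48)/(1 - 64) - 1489 = (2 - 3072 + 48)/(-63) - 1489 = -1/63*(-3022) - 1489 = 3022/63 - 1489 = -90785/63 ≈ -1441.0)
(m(15) - 3) + k = (-4 - 3) - 90785/63 = -7 - 90785/63 = -91226/63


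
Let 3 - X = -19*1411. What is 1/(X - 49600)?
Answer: -1/22788 ≈ -4.3883e-5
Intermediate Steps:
X = 26812 (X = 3 - (-19)*1411 = 3 - 1*(-26809) = 3 + 26809 = 26812)
1/(X - 49600) = 1/(26812 - 49600) = 1/(-22788) = -1/22788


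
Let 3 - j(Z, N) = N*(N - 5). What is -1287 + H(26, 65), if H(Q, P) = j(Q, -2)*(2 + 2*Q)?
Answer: -1881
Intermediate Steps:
j(Z, N) = 3 - N*(-5 + N) (j(Z, N) = 3 - N*(N - 5) = 3 - N*(-5 + N))
H(Q, P) = -22 - 22*Q (H(Q, P) = (3 - 1*(-2)² + 5*(-2))*(2 + 2*Q) = (3 - 1*4 - 10)*(2 + 2*Q) = (3 - 4 - 10)*(2 + 2*Q) = -11*(2 + 2*Q) = -22 - 22*Q)
-1287 + H(26, 65) = -1287 + (-22 - 22*26) = -1287 + (-22 - 572) = -1287 - 594 = -1881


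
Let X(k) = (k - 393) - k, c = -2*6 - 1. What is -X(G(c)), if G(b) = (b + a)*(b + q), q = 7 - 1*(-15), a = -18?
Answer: 393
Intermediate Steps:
q = 22 (q = 7 + 15 = 22)
c = -13 (c = -12 - 1 = -13)
G(b) = (-18 + b)*(22 + b) (G(b) = (b - 18)*(b + 22) = (-18 + b)*(22 + b))
X(k) = -393 (X(k) = (-393 + k) - k = -393)
-X(G(c)) = -1*(-393) = 393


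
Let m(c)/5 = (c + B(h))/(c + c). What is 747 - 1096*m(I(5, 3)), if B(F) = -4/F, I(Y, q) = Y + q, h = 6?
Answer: -5294/3 ≈ -1764.7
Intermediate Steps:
m(c) = 5*(-2/3 + c)/(2*c) (m(c) = 5*((c - 4/6)/(c + c)) = 5*((c - 4*1/6)/((2*c))) = 5*((c - 2/3)*(1/(2*c))) = 5*((-2/3 + c)*(1/(2*c))) = 5*((-2/3 + c)/(2*c)) = 5*(-2/3 + c)/(2*c))
747 - 1096*m(I(5, 3)) = 747 - 2740*(-2 + 3*(5 + 3))/(3*(5 + 3)) = 747 - 2740*(-2 + 3*8)/(3*8) = 747 - 2740*(-2 + 24)/(3*8) = 747 - 2740*22/(3*8) = 747 - 1096*55/24 = 747 - 7535/3 = -5294/3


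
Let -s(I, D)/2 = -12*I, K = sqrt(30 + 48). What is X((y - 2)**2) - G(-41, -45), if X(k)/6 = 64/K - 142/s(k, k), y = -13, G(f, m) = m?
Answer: 20179/450 + 64*sqrt(78)/13 ≈ 88.322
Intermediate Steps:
K = sqrt(78) ≈ 8.8318
s(I, D) = 24*I (s(I, D) = -(-24)*I = 24*I)
X(k) = -71/(2*k) + 64*sqrt(78)/13 (X(k) = 6*(64/(sqrt(78)) - 142*1/(24*k)) = 6*(64*(sqrt(78)/78) - 71/(12*k)) = 6*(32*sqrt(78)/39 - 71/(12*k)) = 6*(-71/(12*k) + 32*sqrt(78)/39) = -71/(2*k) + 64*sqrt(78)/13)
X((y - 2)**2) - G(-41, -45) = (-923 + 128*(-13 - 2)**2*sqrt(78))/(26*((-13 - 2)**2)) - 1*(-45) = (-923 + 128*(-15)**2*sqrt(78))/(26*((-15)**2)) + 45 = (1/26)*(-923 + 128*225*sqrt(78))/225 + 45 = (1/26)*(1/225)*(-923 + 28800*sqrt(78)) + 45 = (-71/450 + 64*sqrt(78)/13) + 45 = 20179/450 + 64*sqrt(78)/13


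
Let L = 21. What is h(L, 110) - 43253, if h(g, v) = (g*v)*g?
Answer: 5257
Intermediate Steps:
h(g, v) = v*g**2
h(L, 110) - 43253 = 110*21**2 - 43253 = 110*441 - 43253 = 48510 - 43253 = 5257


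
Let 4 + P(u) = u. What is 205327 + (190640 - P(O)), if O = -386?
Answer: 396357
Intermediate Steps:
P(u) = -4 + u
205327 + (190640 - P(O)) = 205327 + (190640 - (-4 - 386)) = 205327 + (190640 - 1*(-390)) = 205327 + (190640 + 390) = 205327 + 191030 = 396357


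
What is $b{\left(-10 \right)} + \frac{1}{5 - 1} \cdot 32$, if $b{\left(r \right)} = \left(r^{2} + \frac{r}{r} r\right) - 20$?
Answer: $78$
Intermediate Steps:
$b{\left(r \right)} = -20 + r + r^{2}$ ($b{\left(r \right)} = \left(r^{2} + 1 r\right) - 20 = \left(r^{2} + r\right) - 20 = \left(r + r^{2}\right) - 20 = -20 + r + r^{2}$)
$b{\left(-10 \right)} + \frac{1}{5 - 1} \cdot 32 = \left(-20 - 10 + \left(-10\right)^{2}\right) + \frac{1}{5 - 1} \cdot 32 = \left(-20 - 10 + 100\right) + \frac{1}{5 + \left(-1 + 0\right)} 32 = 70 + \frac{1}{5 - 1} \cdot 32 = 70 + \frac{1}{4} \cdot 32 = 70 + 8 = 78$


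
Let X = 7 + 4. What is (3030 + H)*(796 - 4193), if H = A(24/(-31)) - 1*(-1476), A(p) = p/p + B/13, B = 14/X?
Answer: -2189417455/143 ≈ -1.5311e+7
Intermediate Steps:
X = 11
B = 14/11 ≈ 1.2727
A(p) = 157/143 (A(p) = p/p + (14/11)/13 = 1 + (14/11)*(1/13) = 1 + 14/143 = 157/143)
H = 211225/143 (H = 157/143 - 1*(-1476) = 157/143 + 1476 = 211225/143 ≈ 1477.1)
(3030 + H)*(796 - 4193) = (3030 + 211225/143)*(796 - 4193) = (644515/143)*(-3397) = -2189417455/143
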